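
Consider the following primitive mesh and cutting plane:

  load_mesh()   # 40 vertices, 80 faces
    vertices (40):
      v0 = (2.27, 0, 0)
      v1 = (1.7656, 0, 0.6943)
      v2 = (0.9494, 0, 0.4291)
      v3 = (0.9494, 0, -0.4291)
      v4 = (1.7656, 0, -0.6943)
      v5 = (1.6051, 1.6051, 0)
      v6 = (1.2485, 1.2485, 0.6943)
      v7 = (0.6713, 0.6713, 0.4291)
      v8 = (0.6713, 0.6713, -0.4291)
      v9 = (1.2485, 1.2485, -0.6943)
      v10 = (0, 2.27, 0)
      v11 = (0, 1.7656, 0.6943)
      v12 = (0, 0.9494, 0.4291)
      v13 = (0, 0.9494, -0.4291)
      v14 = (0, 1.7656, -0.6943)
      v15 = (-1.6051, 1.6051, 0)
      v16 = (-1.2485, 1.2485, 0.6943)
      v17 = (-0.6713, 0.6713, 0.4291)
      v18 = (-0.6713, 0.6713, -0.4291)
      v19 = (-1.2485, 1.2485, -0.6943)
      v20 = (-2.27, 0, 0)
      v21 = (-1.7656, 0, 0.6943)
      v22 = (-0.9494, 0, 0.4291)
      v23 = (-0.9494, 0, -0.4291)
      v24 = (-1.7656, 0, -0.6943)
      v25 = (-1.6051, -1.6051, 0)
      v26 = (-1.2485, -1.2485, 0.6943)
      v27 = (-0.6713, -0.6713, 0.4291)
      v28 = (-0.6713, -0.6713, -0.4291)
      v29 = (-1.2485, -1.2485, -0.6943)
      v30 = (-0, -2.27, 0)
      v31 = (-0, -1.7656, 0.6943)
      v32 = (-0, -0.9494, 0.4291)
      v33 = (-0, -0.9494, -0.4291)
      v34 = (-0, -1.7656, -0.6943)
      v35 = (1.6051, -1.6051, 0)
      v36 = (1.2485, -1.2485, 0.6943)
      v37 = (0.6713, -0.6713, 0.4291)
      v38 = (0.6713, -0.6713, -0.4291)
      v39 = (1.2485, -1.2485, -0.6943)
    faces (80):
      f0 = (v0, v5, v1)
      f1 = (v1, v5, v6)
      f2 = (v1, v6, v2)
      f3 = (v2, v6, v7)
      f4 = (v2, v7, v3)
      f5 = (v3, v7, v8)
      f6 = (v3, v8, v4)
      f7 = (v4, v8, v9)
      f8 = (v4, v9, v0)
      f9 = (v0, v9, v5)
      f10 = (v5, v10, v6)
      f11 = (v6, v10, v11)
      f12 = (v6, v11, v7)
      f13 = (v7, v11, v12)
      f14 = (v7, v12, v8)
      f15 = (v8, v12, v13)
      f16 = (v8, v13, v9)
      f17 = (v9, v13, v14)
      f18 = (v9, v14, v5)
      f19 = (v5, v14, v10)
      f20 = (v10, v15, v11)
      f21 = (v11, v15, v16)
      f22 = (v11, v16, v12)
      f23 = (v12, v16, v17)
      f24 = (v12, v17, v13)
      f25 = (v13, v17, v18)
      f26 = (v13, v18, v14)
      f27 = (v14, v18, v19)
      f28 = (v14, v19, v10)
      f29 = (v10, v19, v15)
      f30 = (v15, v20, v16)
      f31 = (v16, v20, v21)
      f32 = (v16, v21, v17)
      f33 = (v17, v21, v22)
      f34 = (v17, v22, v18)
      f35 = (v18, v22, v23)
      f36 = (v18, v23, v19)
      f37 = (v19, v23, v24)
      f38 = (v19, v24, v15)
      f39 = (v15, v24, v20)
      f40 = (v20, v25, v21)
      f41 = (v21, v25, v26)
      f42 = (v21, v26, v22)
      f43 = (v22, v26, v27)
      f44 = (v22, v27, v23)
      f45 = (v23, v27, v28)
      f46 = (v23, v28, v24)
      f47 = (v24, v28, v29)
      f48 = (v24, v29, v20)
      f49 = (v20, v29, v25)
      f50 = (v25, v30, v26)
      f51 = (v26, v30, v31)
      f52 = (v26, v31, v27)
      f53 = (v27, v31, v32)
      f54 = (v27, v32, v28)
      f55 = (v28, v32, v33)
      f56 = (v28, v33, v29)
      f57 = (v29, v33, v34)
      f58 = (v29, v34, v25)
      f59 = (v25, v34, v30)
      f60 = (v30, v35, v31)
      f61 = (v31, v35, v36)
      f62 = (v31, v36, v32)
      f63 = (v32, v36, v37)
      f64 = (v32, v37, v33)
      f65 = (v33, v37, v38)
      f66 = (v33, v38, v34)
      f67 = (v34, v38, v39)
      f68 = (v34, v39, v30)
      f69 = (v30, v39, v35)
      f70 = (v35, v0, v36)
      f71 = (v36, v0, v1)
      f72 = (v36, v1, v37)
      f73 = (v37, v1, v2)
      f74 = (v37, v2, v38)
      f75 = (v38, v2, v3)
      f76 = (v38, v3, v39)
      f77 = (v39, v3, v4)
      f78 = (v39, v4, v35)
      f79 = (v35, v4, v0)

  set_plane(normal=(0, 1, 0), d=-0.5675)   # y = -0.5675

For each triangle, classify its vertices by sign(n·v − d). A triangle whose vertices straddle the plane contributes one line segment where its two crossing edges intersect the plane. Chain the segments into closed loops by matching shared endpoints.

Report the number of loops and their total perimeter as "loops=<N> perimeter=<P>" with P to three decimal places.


loops=2 perimeter=8.582

Straddling triangles (20 of 80):
  (v20,v25,v21) [+-+] → (-2.03492, -0.5675, 0)–(-1.70885, -0.5675, 0.448823)  len=0.5548
  (v21,v25,v26) [+--] → (-1.70885, -0.5675, 0.448823)–(-1.53055, -0.5675, 0.6943)  len=0.3034
  (v21,v26,v22) [+-+] → (-1.53055, -0.5675, 0.6943)–(-1.08535, -0.5675, 0.549645)  len=0.4681
  (v22,v26,v27) [+--] → (-1.08535, -0.5675, 0.549645)–(-0.714301, -0.5675, 0.4291)  len=0.3901
  (v22,v27,v23) [+-+] → (-0.714301, -0.5675, 0.4291)–(-0.714301, -0.5675, 0.296401)  len=0.1327
  (v23,v27,v28) [+--] → (-0.714301, -0.5675, 0.296401)–(-0.714301, -0.5675, -0.4291)  len=0.7255
  (v23,v28,v24) [+-+] → (-0.714301, -0.5675, -0.4291)–(-0.840507, -0.5675, -0.470107)  len=0.1327
  (v24,v28,v29) [+--] → (-0.840507, -0.5675, -0.470107)–(-1.53055, -0.5675, -0.6943)  len=0.7256
  (v24,v29,v20) [+-+] → (-1.53055, -0.5675, -0.6943)–(-1.80568, -0.5675, -0.315591)  len=0.4681
  (v20,v29,v25) [+--] → (-1.80568, -0.5675, -0.315591)–(-2.03492, -0.5675, 0)  len=0.3901
  (v35,v0,v36) [-+-] → (2.03492, -0.5675, 0)–(1.80568, -0.5675, 0.315591)  len=0.3901
  (v36,v0,v1) [-++] → (1.80568, -0.5675, 0.315591)–(1.53055, -0.5675, 0.6943)  len=0.4681
  (v36,v1,v37) [-+-] → (1.53055, -0.5675, 0.6943)–(0.840507, -0.5675, 0.470107)  len=0.7256
  (v37,v1,v2) [-++] → (0.840507, -0.5675, 0.470107)–(0.714301, -0.5675, 0.4291)  len=0.1327
  (v37,v2,v38) [-+-] → (0.714301, -0.5675, 0.4291)–(0.714301, -0.5675, -0.296401)  len=0.7255
  (v38,v2,v3) [-++] → (0.714301, -0.5675, -0.296401)–(0.714301, -0.5675, -0.4291)  len=0.1327
  (v38,v3,v39) [-+-] → (0.714301, -0.5675, -0.4291)–(1.08535, -0.5675, -0.549645)  len=0.3901
  (v39,v3,v4) [-++] → (1.08535, -0.5675, -0.549645)–(1.53055, -0.5675, -0.6943)  len=0.4681
  (v39,v4,v35) [-+-] → (1.53055, -0.5675, -0.6943)–(1.70885, -0.5675, -0.448823)  len=0.3034
  (v35,v4,v0) [-++] → (1.70885, -0.5675, -0.448823)–(2.03492, -0.5675, 0)  len=0.5548

Chained into 2 loop(s):
  loop 1: 10 segments, perimeter = 4.2910
  loop 2: 10 segments, perimeter = 4.2910
Total perimeter = 8.582


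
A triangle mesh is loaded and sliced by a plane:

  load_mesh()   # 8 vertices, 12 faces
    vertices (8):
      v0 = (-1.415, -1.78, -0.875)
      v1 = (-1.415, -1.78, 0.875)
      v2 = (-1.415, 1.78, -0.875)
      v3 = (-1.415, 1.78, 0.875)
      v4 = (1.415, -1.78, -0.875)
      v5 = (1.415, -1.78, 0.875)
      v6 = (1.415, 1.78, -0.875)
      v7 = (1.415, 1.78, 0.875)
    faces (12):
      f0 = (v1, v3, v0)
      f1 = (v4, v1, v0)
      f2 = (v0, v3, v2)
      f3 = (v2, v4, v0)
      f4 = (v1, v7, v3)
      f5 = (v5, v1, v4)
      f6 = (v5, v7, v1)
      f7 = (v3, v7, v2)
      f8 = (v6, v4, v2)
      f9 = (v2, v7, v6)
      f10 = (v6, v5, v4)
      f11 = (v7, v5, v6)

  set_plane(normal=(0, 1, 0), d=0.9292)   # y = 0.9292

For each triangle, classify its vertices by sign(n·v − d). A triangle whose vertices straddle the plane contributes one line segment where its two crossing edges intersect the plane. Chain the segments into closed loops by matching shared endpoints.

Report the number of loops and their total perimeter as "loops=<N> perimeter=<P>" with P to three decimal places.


Straddling triangles (8 of 12):
  (v1,v3,v0) [-+-] → (-1.415, 0.9292, 0.875)–(-1.415, 0.9292, 0.45677)  len=0.4182
  (v0,v3,v2) [-++] → (-1.415, 0.9292, 0.45677)–(-1.415, 0.9292, -0.875)  len=1.3318
  (v2,v4,v0) [+--] → (-0.738662, 0.9292, -0.875)–(-1.415, 0.9292, -0.875)  len=0.6763
  (v1,v7,v3) [-++] → (0.738662, 0.9292, 0.875)–(-1.415, 0.9292, 0.875)  len=2.1537
  (v5,v7,v1) [-+-] → (1.415, 0.9292, 0.875)–(0.738662, 0.9292, 0.875)  len=0.6763
  (v6,v4,v2) [+-+] → (1.415, 0.9292, -0.875)–(-0.738662, 0.9292, -0.875)  len=2.1537
  (v6,v5,v4) [+--] → (1.415, 0.9292, -0.45677)–(1.415, 0.9292, -0.875)  len=0.4182
  (v7,v5,v6) [+-+] → (1.415, 0.9292, 0.875)–(1.415, 0.9292, -0.45677)  len=1.3318

Chained into 1 loop(s):
  loop 1: 8 segments, perimeter = 9.1600
Total perimeter = 9.160

loops=1 perimeter=9.160


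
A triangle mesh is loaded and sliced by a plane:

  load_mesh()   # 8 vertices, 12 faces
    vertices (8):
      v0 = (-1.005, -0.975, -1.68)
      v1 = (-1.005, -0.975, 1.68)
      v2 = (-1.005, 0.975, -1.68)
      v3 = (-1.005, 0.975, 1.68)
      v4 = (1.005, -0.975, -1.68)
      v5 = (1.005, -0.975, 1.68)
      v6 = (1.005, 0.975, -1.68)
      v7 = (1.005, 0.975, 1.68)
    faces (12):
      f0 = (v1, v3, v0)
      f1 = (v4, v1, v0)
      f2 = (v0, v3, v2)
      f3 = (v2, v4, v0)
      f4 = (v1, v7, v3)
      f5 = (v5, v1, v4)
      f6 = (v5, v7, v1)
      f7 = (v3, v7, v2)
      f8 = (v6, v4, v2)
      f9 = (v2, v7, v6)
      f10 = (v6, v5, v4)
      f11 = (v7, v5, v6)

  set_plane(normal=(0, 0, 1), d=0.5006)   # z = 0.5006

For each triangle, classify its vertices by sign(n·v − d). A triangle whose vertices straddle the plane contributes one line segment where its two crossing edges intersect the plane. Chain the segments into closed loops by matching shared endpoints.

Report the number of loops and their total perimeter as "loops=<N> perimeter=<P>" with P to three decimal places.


Straddling triangles (8 of 12):
  (v1,v3,v0) [++-] → (-1.005, 0.290527, 0.5006)–(-1.005, -0.975, 0.5006)  len=1.2655
  (v4,v1,v0) [-+-] → (-0.299466, -0.975, 0.5006)–(-1.005, -0.975, 0.5006)  len=0.7055
  (v0,v3,v2) [-+-] → (-1.005, 0.290527, 0.5006)–(-1.005, 0.975, 0.5006)  len=0.6845
  (v5,v1,v4) [++-] → (-0.299466, -0.975, 0.5006)–(1.005, -0.975, 0.5006)  len=1.3045
  (v3,v7,v2) [++-] → (0.299466, 0.975, 0.5006)–(-1.005, 0.975, 0.5006)  len=1.3045
  (v2,v7,v6) [-+-] → (0.299466, 0.975, 0.5006)–(1.005, 0.975, 0.5006)  len=0.7055
  (v6,v5,v4) [-+-] → (1.005, -0.290527, 0.5006)–(1.005, -0.975, 0.5006)  len=0.6845
  (v7,v5,v6) [++-] → (1.005, -0.290527, 0.5006)–(1.005, 0.975, 0.5006)  len=1.2655

Chained into 1 loop(s):
  loop 1: 8 segments, perimeter = 7.9200
Total perimeter = 7.920

loops=1 perimeter=7.920


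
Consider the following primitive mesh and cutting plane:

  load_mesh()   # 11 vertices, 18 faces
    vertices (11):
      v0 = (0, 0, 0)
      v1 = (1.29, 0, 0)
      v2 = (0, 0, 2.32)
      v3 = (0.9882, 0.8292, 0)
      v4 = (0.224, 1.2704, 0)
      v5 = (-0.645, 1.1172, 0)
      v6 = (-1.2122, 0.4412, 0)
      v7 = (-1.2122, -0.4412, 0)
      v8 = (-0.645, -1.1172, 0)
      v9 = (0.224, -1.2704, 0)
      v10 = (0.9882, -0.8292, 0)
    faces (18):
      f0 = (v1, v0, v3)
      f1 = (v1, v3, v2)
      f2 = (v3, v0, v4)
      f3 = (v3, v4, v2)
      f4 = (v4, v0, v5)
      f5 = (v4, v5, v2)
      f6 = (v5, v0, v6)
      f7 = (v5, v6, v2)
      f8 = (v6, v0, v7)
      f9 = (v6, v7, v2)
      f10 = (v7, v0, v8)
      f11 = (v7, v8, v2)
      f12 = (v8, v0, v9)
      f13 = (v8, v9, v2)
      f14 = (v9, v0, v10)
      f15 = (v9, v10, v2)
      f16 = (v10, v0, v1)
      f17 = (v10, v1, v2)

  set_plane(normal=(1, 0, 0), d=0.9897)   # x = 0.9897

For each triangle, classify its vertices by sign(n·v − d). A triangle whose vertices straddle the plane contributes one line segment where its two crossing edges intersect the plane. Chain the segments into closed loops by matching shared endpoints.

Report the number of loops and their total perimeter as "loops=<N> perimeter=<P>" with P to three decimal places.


Straddling triangles (4 of 18):
  (v1,v0,v3) [+--] → (0.9897, 0, 0)–(0.9897, 0.825079, 0)  len=0.8251
  (v1,v3,v2) [+--] → (0.9897, 0.825079, 0)–(0.9897, 0, 0.540074)  len=0.9861
  (v10,v0,v1) [--+] → (0.9897, 0, 0)–(0.9897, -0.825079, 0)  len=0.8251
  (v10,v1,v2) [-+-] → (0.9897, -0.825079, 0)–(0.9897, 0, 0.540074)  len=0.9861

Chained into 1 loop(s):
  loop 1: 4 segments, perimeter = 3.6224
Total perimeter = 3.622

loops=1 perimeter=3.622


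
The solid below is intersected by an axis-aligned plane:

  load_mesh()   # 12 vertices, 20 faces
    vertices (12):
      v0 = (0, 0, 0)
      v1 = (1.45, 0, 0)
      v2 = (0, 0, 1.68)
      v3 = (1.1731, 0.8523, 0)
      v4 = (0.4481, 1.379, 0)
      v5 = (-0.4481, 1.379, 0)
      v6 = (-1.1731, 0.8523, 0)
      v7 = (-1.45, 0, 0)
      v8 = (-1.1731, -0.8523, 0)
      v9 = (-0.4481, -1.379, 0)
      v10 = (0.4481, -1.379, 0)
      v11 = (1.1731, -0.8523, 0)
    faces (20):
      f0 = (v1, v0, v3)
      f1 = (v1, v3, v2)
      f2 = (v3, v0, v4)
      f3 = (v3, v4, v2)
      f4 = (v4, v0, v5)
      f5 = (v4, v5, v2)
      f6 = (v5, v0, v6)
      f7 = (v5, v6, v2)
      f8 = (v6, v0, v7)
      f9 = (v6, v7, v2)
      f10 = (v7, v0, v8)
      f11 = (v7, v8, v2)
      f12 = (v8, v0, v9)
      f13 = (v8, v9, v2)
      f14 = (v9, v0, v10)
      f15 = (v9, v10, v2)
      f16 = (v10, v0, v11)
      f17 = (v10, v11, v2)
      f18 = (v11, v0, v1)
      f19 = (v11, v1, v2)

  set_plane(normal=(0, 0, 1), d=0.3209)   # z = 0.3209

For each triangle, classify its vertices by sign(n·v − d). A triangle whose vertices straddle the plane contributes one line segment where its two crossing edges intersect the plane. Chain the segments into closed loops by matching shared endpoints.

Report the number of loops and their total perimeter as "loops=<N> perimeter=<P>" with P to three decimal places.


Straddling triangles (10 of 20):
  (v1,v3,v2) [--+] → (0.949024, 0.689501, 0.3209)–(1.17303, 0, 0.3209)  len=0.7250
  (v3,v4,v2) [--+] → (0.362508, 1.11559, 0.3209)–(0.949024, 0.689501, 0.3209)  len=0.7250
  (v4,v5,v2) [--+] → (-0.362508, 1.11559, 0.3209)–(0.362508, 1.11559, 0.3209)  len=0.7250
  (v5,v6,v2) [--+] → (-0.949024, 0.689501, 0.3209)–(-0.362508, 1.11559, 0.3209)  len=0.7250
  (v6,v7,v2) [--+] → (-1.17303, 0, 0.3209)–(-0.949024, 0.689501, 0.3209)  len=0.7250
  (v7,v8,v2) [--+] → (-0.949024, -0.689501, 0.3209)–(-1.17303, 0, 0.3209)  len=0.7250
  (v8,v9,v2) [--+] → (-0.362508, -1.11559, 0.3209)–(-0.949024, -0.689501, 0.3209)  len=0.7250
  (v9,v10,v2) [--+] → (0.362508, -1.11559, 0.3209)–(-0.362508, -1.11559, 0.3209)  len=0.7250
  (v10,v11,v2) [--+] → (0.949024, -0.689501, 0.3209)–(0.362508, -1.11559, 0.3209)  len=0.7250
  (v11,v1,v2) [--+] → (1.17303, 0, 0.3209)–(0.949024, -0.689501, 0.3209)  len=0.7250

Chained into 1 loop(s):
  loop 1: 10 segments, perimeter = 7.2498
Total perimeter = 7.250

loops=1 perimeter=7.250


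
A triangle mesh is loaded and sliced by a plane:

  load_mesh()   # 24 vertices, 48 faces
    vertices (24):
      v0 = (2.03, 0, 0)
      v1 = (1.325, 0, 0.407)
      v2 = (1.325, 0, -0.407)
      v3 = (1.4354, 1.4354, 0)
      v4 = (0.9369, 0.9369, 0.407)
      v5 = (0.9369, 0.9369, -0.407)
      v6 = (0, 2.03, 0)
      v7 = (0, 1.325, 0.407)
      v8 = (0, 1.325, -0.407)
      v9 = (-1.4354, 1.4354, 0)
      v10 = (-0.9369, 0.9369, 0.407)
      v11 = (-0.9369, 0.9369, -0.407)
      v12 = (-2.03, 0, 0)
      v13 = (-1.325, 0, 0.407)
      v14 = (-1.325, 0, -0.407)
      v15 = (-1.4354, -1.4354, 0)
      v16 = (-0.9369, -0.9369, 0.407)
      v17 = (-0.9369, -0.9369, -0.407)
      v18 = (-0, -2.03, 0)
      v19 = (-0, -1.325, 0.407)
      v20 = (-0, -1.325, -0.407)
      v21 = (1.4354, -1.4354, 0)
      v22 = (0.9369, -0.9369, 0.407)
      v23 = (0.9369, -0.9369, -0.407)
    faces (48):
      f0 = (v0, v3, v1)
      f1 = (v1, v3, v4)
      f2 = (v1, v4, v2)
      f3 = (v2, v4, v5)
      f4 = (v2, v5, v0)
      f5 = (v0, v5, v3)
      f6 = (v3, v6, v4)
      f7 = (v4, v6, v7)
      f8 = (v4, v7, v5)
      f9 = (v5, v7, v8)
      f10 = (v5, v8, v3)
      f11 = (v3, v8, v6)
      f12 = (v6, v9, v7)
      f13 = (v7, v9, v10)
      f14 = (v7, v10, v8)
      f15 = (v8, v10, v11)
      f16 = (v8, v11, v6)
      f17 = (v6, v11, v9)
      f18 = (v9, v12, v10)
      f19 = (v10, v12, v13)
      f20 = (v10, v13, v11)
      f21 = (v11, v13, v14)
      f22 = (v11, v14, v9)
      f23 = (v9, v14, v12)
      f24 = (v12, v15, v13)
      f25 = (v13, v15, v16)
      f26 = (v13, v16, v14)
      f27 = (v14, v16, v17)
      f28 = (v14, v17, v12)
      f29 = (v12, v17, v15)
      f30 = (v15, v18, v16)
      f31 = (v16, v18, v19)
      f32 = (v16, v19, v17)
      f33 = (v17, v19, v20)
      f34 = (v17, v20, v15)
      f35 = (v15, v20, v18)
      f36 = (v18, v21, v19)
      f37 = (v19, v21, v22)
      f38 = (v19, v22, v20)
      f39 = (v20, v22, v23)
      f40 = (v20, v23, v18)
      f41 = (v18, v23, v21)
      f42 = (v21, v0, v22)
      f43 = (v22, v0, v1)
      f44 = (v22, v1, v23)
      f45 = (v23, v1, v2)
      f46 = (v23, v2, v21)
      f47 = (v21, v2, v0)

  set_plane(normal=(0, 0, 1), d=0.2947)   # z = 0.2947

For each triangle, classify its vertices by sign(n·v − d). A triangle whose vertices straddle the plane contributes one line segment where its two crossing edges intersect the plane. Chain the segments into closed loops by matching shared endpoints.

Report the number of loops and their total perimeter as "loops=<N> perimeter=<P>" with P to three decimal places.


Straddling triangles (32 of 48):
  (v0,v3,v1) [--+] → (1.35546, 0.396058, 0.2947)–(1.51952, 0, 0.2947)  len=0.4287
  (v1,v3,v4) [+-+] → (1.35546, 0.396058, 0.2947)–(1.07445, 1.07445, 0.2947)  len=0.7343
  (v1,v4,v2) [++-] → (0.990443, 0.807645, 0.2947)–(1.325, 0, 0.2947)  len=0.8742
  (v2,v4,v5) [-+-] → (0.990443, 0.807645, 0.2947)–(0.9369, 0.9369, 0.2947)  len=0.1399
  (v3,v6,v4) [--+] → (0.678389, 1.23851, 0.2947)–(1.07445, 1.07445, 0.2947)  len=0.4287
  (v4,v6,v7) [+-+] → (0.678389, 1.23851, 0.2947)–(0, 1.51952, 0.2947)  len=0.7343
  (v4,v7,v5) [++-] → (0.129255, 1.27146, 0.2947)–(0.9369, 0.9369, 0.2947)  len=0.8742
  (v5,v7,v8) [-+-] → (0.129255, 1.27146, 0.2947)–(0, 1.325, 0.2947)  len=0.1399
  (v6,v9,v7) [--+] → (-0.396058, 1.35546, 0.2947)–(0, 1.51952, 0.2947)  len=0.4287
  (v7,v9,v10) [+-+] → (-0.396058, 1.35546, 0.2947)–(-1.07445, 1.07445, 0.2947)  len=0.7343
  (v7,v10,v8) [++-] → (-0.807645, 0.990443, 0.2947)–(0, 1.325, 0.2947)  len=0.8742
  (v8,v10,v11) [-+-] → (-0.807645, 0.990443, 0.2947)–(-0.9369, 0.9369, 0.2947)  len=0.1399
  (v9,v12,v10) [--+] → (-1.23851, 0.678389, 0.2947)–(-1.07445, 1.07445, 0.2947)  len=0.4287
  (v10,v12,v13) [+-+] → (-1.23851, 0.678389, 0.2947)–(-1.51952, 0, 0.2947)  len=0.7343
  (v10,v13,v11) [++-] → (-1.27146, 0.129255, 0.2947)–(-0.9369, 0.9369, 0.2947)  len=0.8742
  (v11,v13,v14) [-+-] → (-1.27146, 0.129255, 0.2947)–(-1.325, 0, 0.2947)  len=0.1399
  (v12,v15,v13) [--+] → (-1.35546, -0.396058, 0.2947)–(-1.51952, 0, 0.2947)  len=0.4287
  (v13,v15,v16) [+-+] → (-1.35546, -0.396058, 0.2947)–(-1.07445, -1.07445, 0.2947)  len=0.7343
  (v13,v16,v14) [++-] → (-0.990443, -0.807645, 0.2947)–(-1.325, 0, 0.2947)  len=0.8742
  (v14,v16,v17) [-+-] → (-0.990443, -0.807645, 0.2947)–(-0.9369, -0.9369, 0.2947)  len=0.1399
  (v15,v18,v16) [--+] → (-0.678389, -1.23851, 0.2947)–(-1.07445, -1.07445, 0.2947)  len=0.4287
  (v16,v18,v19) [+-+] → (-0.678389, -1.23851, 0.2947)–(0, -1.51952, 0.2947)  len=0.7343
  (v16,v19,v17) [++-] → (-0.129255, -1.27146, 0.2947)–(-0.9369, -0.9369, 0.2947)  len=0.8742
  (v17,v19,v20) [-+-] → (-0.129255, -1.27146, 0.2947)–(0, -1.325, 0.2947)  len=0.1399
  (v18,v21,v19) [--+] → (0.396058, -1.35546, 0.2947)–(0, -1.51952, 0.2947)  len=0.4287
  (v19,v21,v22) [+-+] → (0.396058, -1.35546, 0.2947)–(1.07445, -1.07445, 0.2947)  len=0.7343
  (v19,v22,v20) [++-] → (0.807645, -0.990443, 0.2947)–(0, -1.325, 0.2947)  len=0.8742
  (v20,v22,v23) [-+-] → (0.807645, -0.990443, 0.2947)–(0.9369, -0.9369, 0.2947)  len=0.1399
  (v21,v0,v22) [--+] → (1.23851, -0.678389, 0.2947)–(1.07445, -1.07445, 0.2947)  len=0.4287
  (v22,v0,v1) [+-+] → (1.23851, -0.678389, 0.2947)–(1.51952, 0, 0.2947)  len=0.7343
  (v22,v1,v23) [++-] → (1.27146, -0.129255, 0.2947)–(0.9369, -0.9369, 0.2947)  len=0.8742
  (v23,v1,v2) [-+-] → (1.27146, -0.129255, 0.2947)–(1.325, 0, 0.2947)  len=0.1399

Chained into 2 loop(s):
  loop 1: 16 segments, perimeter = 9.3039
  loop 2: 16 segments, perimeter = 8.1128
Total perimeter = 17.417

loops=2 perimeter=17.417


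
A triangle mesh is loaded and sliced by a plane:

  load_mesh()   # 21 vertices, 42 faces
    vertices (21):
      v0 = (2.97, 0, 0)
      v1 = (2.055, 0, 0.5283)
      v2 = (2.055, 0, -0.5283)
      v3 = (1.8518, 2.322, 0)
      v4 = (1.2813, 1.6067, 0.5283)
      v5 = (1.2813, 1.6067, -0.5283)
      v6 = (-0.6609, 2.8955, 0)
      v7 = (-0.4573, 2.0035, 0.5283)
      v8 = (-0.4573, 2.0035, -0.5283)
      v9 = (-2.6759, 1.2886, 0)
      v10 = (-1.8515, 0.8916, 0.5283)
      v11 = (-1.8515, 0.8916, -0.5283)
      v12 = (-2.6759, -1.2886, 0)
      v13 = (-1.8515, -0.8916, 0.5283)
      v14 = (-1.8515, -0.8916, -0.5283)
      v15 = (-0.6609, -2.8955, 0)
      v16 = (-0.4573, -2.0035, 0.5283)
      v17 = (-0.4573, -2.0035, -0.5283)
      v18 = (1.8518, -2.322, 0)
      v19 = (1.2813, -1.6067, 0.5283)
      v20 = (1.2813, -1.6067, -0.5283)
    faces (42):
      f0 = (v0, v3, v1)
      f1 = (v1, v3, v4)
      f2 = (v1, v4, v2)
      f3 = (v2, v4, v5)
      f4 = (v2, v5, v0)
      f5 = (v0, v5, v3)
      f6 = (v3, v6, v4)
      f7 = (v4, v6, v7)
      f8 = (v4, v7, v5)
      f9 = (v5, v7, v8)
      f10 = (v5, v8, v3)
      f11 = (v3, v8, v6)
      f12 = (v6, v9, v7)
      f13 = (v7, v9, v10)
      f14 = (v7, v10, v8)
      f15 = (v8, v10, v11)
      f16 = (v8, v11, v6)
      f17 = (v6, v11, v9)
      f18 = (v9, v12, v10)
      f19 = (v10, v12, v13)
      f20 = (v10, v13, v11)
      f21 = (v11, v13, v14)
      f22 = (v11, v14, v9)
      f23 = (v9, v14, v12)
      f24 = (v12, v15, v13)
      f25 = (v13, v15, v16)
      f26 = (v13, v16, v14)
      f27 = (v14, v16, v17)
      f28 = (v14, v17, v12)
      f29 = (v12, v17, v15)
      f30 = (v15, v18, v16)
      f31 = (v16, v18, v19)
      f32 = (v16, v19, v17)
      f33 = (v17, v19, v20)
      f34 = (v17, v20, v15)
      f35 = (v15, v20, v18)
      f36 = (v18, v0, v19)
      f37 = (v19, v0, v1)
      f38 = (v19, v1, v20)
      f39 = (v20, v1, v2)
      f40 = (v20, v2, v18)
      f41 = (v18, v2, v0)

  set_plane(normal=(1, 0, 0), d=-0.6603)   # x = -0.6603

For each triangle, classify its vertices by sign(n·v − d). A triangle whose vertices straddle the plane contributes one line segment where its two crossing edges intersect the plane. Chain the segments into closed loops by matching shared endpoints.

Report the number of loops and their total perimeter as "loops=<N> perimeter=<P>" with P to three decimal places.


Straddling triangles (16 of 42):
  (v3,v6,v4) [+-+] → (-0.6603, 2.89536, 0)–(-0.6603, 2.8951, 0.000163207)  len=0.0003
  (v4,v6,v7) [+-+] → (-0.6603, 2.8951, 0.000163207)–(-0.6603, 2.89287, 0.00155688)  len=0.0026
  (v3,v8,v6) [++-] → (-0.6603, 2.89287, -0.00155688)–(-0.6603, 2.89536, 0)  len=0.0029
  (v6,v9,v7) [--+] → (-0.6603, 1.93809, 0.479961)–(-0.6603, 2.89287, 0.00155688)  len=1.0679
  (v7,v9,v10) [+--] → (-0.6603, 1.93809, 0.479961)–(-0.6603, 1.8416, 0.5283)  len=0.1079
  (v7,v10,v8) [+-+] → (-0.6603, 1.8416, 0.5283)–(-0.6603, 1.8416, -0.374456)  len=0.9028
  (v8,v10,v11) [+--] → (-0.6603, 1.8416, -0.374456)–(-0.6603, 1.8416, -0.5283)  len=0.1538
  (v8,v11,v6) [+--] → (-0.6603, 1.8416, -0.5283)–(-0.6603, 2.89287, -0.00155688)  len=1.1758
  (v13,v15,v16) [--+] → (-0.6603, -2.89287, 0.00155688)–(-0.6603, -1.8416, 0.5283)  len=1.1758
  (v13,v16,v14) [-+-] → (-0.6603, -1.8416, 0.5283)–(-0.6603, -1.8416, 0.374456)  len=0.1538
  (v14,v16,v17) [-++] → (-0.6603, -1.8416, 0.374456)–(-0.6603, -1.8416, -0.5283)  len=0.9028
  (v14,v17,v12) [-+-] → (-0.6603, -1.8416, -0.5283)–(-0.6603, -1.93809, -0.479961)  len=0.1079
  (v12,v17,v15) [-+-] → (-0.6603, -1.93809, -0.479961)–(-0.6603, -2.89287, -0.00155688)  len=1.0679
  (v15,v18,v16) [-++] → (-0.6603, -2.89536, 0)–(-0.6603, -2.89287, 0.00155688)  len=0.0029
  (v17,v20,v15) [++-] → (-0.6603, -2.8951, -0.000163207)–(-0.6603, -2.89287, -0.00155688)  len=0.0026
  (v15,v20,v18) [-++] → (-0.6603, -2.8951, -0.000163207)–(-0.6603, -2.89536, 0)  len=0.0003

Chained into 2 loop(s):
  loop 1: 8 segments, perimeter = 3.4142
  loop 2: 8 segments, perimeter = 3.4142
Total perimeter = 6.828

loops=2 perimeter=6.828


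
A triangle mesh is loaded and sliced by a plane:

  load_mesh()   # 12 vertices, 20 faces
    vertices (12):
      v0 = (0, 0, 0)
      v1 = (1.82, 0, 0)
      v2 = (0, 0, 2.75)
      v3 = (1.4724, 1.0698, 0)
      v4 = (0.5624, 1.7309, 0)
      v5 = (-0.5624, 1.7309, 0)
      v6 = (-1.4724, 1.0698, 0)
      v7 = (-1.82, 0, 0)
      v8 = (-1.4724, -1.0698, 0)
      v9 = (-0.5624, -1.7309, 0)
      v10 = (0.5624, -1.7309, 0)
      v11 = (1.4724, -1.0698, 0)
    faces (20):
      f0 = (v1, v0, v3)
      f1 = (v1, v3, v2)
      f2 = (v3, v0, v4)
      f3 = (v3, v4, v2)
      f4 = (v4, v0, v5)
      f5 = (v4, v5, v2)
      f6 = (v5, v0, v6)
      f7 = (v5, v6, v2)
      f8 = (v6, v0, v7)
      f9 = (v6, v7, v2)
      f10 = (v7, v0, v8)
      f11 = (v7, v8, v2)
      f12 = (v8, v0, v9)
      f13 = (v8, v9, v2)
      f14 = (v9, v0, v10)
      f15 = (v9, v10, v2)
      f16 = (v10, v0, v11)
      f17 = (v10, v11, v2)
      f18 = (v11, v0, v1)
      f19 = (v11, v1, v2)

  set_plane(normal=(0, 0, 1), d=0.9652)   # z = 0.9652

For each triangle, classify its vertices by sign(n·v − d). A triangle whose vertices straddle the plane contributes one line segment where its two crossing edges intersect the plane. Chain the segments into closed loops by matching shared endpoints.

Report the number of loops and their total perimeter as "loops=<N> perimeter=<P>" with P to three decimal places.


Straddling triangles (10 of 20):
  (v1,v3,v2) [--+] → (0.955614, 0.69432, 0.9652)–(1.18121, 0, 0.9652)  len=0.7301
  (v3,v4,v2) [--+] → (0.365008, 1.12339, 0.9652)–(0.955614, 0.69432, 0.9652)  len=0.7300
  (v4,v5,v2) [--+] → (-0.365008, 1.12339, 0.9652)–(0.365008, 1.12339, 0.9652)  len=0.7300
  (v5,v6,v2) [--+] → (-0.955614, 0.69432, 0.9652)–(-0.365008, 1.12339, 0.9652)  len=0.7300
  (v6,v7,v2) [--+] → (-1.18121, 0, 0.9652)–(-0.955614, 0.69432, 0.9652)  len=0.7301
  (v7,v8,v2) [--+] → (-0.955614, -0.69432, 0.9652)–(-1.18121, 0, 0.9652)  len=0.7301
  (v8,v9,v2) [--+] → (-0.365008, -1.12339, 0.9652)–(-0.955614, -0.69432, 0.9652)  len=0.7300
  (v9,v10,v2) [--+] → (0.365008, -1.12339, 0.9652)–(-0.365008, -1.12339, 0.9652)  len=0.7300
  (v10,v11,v2) [--+] → (0.955614, -0.69432, 0.9652)–(0.365008, -1.12339, 0.9652)  len=0.7300
  (v11,v1,v2) [--+] → (1.18121, 0, 0.9652)–(0.955614, -0.69432, 0.9652)  len=0.7301

Chained into 1 loop(s):
  loop 1: 10 segments, perimeter = 7.3003
Total perimeter = 7.300

loops=1 perimeter=7.300


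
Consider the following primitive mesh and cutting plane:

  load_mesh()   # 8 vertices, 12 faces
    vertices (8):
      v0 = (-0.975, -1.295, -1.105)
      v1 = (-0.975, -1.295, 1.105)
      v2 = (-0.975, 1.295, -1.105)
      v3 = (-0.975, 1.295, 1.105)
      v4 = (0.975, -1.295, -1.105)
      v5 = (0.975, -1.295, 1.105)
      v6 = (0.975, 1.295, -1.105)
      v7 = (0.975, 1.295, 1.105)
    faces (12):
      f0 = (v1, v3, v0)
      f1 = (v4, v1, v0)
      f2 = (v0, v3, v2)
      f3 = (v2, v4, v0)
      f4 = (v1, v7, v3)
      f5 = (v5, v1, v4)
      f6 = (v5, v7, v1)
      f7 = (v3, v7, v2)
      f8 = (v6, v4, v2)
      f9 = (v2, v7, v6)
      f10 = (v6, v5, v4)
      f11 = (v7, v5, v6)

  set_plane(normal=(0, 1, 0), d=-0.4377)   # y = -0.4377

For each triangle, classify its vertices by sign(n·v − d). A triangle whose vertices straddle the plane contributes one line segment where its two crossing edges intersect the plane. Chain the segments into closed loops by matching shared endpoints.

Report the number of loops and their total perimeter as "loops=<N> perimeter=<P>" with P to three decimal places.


loops=1 perimeter=8.320

Straddling triangles (8 of 12):
  (v1,v3,v0) [-+-] → (-0.975, -0.4377, 1.105)–(-0.975, -0.4377, -0.373481)  len=1.4785
  (v0,v3,v2) [-++] → (-0.975, -0.4377, -0.373481)–(-0.975, -0.4377, -1.105)  len=0.7315
  (v2,v4,v0) [+--] → (0.329542, -0.4377, -1.105)–(-0.975, -0.4377, -1.105)  len=1.3045
  (v1,v7,v3) [-++] → (-0.329542, -0.4377, 1.105)–(-0.975, -0.4377, 1.105)  len=0.6455
  (v5,v7,v1) [-+-] → (0.975, -0.4377, 1.105)–(-0.329542, -0.4377, 1.105)  len=1.3045
  (v6,v4,v2) [+-+] → (0.975, -0.4377, -1.105)–(0.329542, -0.4377, -1.105)  len=0.6455
  (v6,v5,v4) [+--] → (0.975, -0.4377, 0.373481)–(0.975, -0.4377, -1.105)  len=1.4785
  (v7,v5,v6) [+-+] → (0.975, -0.4377, 1.105)–(0.975, -0.4377, 0.373481)  len=0.7315

Chained into 1 loop(s):
  loop 1: 8 segments, perimeter = 8.3200
Total perimeter = 8.320


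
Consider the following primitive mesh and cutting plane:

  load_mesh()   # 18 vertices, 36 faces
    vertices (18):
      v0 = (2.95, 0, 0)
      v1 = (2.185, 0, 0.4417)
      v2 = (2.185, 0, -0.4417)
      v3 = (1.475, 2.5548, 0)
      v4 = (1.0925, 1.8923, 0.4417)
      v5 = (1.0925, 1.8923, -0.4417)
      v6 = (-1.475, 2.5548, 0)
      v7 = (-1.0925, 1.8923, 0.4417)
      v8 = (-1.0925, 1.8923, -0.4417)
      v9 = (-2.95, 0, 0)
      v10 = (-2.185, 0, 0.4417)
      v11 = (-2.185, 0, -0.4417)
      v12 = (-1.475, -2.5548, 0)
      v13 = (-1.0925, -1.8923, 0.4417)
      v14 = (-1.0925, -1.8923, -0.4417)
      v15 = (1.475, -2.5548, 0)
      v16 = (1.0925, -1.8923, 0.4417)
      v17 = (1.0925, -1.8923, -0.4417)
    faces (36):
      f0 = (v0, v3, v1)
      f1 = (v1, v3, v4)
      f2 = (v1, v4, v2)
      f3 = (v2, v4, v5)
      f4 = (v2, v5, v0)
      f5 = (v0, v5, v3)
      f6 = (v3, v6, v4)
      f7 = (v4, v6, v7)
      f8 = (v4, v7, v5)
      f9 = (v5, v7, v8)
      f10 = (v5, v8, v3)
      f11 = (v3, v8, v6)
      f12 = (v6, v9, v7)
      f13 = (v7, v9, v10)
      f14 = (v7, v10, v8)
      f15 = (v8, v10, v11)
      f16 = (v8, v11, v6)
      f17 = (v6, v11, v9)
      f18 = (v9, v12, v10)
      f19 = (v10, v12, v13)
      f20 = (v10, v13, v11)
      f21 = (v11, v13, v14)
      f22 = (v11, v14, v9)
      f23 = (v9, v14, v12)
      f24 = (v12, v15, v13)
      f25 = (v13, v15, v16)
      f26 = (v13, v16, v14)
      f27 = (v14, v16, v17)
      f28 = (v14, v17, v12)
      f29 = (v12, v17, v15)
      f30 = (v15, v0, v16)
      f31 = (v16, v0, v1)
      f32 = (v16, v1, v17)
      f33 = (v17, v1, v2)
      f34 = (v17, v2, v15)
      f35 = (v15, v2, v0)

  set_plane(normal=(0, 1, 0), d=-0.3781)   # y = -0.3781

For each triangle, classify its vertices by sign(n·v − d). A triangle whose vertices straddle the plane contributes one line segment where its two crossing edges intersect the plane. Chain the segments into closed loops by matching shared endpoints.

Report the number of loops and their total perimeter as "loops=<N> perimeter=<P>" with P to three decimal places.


Straddling triangles (12 of 36):
  (v9,v12,v10) [+-+] → (-2.73171, -0.3781, 0)–(-2.07992, -0.3781, 0.37633)  len=0.7526
  (v10,v12,v13) [+--] → (-2.07992, -0.3781, 0.37633)–(-1.96671, -0.3781, 0.4417)  len=0.1307
  (v10,v13,v11) [+-+] → (-1.96671, -0.3781, 0.4417)–(-1.96671, -0.3781, -0.265188)  len=0.7069
  (v11,v13,v14) [+--] → (-1.96671, -0.3781, -0.265188)–(-1.96671, -0.3781, -0.4417)  len=0.1765
  (v11,v14,v9) [+-+] → (-1.96671, -0.3781, -0.4417)–(-2.57885, -0.3781, -0.088256)  len=0.7069
  (v9,v14,v12) [+--] → (-2.57885, -0.3781, -0.088256)–(-2.73171, -0.3781, 0)  len=0.1765
  (v15,v0,v16) [-+-] → (2.73171, -0.3781, 0)–(2.57885, -0.3781, 0.088256)  len=0.1765
  (v16,v0,v1) [-++] → (2.57885, -0.3781, 0.088256)–(1.96671, -0.3781, 0.4417)  len=0.7069
  (v16,v1,v17) [-+-] → (1.96671, -0.3781, 0.4417)–(1.96671, -0.3781, 0.265188)  len=0.1765
  (v17,v1,v2) [-++] → (1.96671, -0.3781, 0.265188)–(1.96671, -0.3781, -0.4417)  len=0.7069
  (v17,v2,v15) [-+-] → (1.96671, -0.3781, -0.4417)–(2.07992, -0.3781, -0.37633)  len=0.1307
  (v15,v2,v0) [-++] → (2.07992, -0.3781, -0.37633)–(2.73171, -0.3781, 0)  len=0.7526

Chained into 2 loop(s):
  loop 1: 6 segments, perimeter = 2.6501
  loop 2: 6 segments, perimeter = 2.6501
Total perimeter = 5.300

loops=2 perimeter=5.300


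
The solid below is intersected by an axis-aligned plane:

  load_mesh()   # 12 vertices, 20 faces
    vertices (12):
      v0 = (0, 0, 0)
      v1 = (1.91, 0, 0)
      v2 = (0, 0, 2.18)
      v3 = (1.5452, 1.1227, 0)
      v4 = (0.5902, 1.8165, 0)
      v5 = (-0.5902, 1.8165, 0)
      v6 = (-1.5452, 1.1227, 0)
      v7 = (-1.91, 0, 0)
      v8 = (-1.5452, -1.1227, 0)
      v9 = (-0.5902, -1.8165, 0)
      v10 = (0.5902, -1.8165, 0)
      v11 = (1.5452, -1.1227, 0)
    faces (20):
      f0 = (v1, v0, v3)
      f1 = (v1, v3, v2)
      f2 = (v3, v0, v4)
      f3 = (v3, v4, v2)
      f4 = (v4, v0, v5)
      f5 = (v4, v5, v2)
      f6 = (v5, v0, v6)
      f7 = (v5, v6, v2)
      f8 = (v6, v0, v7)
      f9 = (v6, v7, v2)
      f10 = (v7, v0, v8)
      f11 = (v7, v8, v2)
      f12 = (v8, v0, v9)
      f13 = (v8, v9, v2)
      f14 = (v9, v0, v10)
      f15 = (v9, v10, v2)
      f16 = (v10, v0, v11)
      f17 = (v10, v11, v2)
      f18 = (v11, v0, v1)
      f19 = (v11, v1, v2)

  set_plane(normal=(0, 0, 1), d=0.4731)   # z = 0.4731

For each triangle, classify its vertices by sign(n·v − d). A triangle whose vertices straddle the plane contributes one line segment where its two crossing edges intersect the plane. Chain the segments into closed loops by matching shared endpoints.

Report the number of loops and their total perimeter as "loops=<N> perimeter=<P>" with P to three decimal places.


Straddling triangles (10 of 20):
  (v1,v3,v2) [--+] → (1.20986, 0.879054, 0.4731)–(1.49549, 0, 0.4731)  len=0.9243
  (v3,v4,v2) [--+] → (0.462116, 1.42229, 0.4731)–(1.20986, 0.879053, 0.4731)  len=0.9242
  (v4,v5,v2) [--+] → (-0.462116, 1.42229, 0.4731)–(0.462116, 1.42229, 0.4731)  len=0.9242
  (v5,v6,v2) [--+] → (-1.20986, 0.879054, 0.4731)–(-0.462116, 1.42229, 0.4731)  len=0.9242
  (v6,v7,v2) [--+] → (-1.49549, 0, 0.4731)–(-1.20986, 0.879053, 0.4731)  len=0.9243
  (v7,v8,v2) [--+] → (-1.20986, -0.879054, 0.4731)–(-1.49549, 0, 0.4731)  len=0.9243
  (v8,v9,v2) [--+] → (-0.462116, -1.42229, 0.4731)–(-1.20986, -0.879053, 0.4731)  len=0.9242
  (v9,v10,v2) [--+] → (0.462116, -1.42229, 0.4731)–(-0.462116, -1.42229, 0.4731)  len=0.9242
  (v10,v11,v2) [--+] → (1.20986, -0.879054, 0.4731)–(0.462116, -1.42229, 0.4731)  len=0.9242
  (v11,v1,v2) [--+] → (1.49549, 0, 0.4731)–(1.20986, -0.879053, 0.4731)  len=0.9243

Chained into 1 loop(s):
  loop 1: 10 segments, perimeter = 9.2426
Total perimeter = 9.243

loops=1 perimeter=9.243


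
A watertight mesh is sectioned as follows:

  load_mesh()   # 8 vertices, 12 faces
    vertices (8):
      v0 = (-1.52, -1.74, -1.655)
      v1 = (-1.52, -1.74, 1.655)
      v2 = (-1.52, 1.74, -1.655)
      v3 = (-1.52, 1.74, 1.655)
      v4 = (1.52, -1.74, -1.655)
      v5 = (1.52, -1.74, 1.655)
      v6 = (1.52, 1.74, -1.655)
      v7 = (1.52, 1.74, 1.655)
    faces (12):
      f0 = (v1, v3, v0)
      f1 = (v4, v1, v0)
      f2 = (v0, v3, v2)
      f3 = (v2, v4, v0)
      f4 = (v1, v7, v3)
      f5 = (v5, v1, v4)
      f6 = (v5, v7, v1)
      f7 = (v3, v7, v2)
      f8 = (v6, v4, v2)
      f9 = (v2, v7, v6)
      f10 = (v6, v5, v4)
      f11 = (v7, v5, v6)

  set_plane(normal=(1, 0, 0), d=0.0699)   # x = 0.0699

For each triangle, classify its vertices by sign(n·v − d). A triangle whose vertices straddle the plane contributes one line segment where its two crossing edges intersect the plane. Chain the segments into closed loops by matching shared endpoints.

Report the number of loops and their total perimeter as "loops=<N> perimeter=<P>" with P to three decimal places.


loops=1 perimeter=13.580

Straddling triangles (8 of 12):
  (v4,v1,v0) [+--] → (0.0699, -1.74, -0.0761082)–(0.0699, -1.74, -1.655)  len=1.5789
  (v2,v4,v0) [-+-] → (0.0699, -0.0800171, -1.655)–(0.0699, -1.74, -1.655)  len=1.6600
  (v1,v7,v3) [-+-] → (0.0699, 0.0800171, 1.655)–(0.0699, 1.74, 1.655)  len=1.6600
  (v5,v1,v4) [+-+] → (0.0699, -1.74, 1.655)–(0.0699, -1.74, -0.0761082)  len=1.7311
  (v5,v7,v1) [++-] → (0.0699, 0.0800171, 1.655)–(0.0699, -1.74, 1.655)  len=1.8200
  (v3,v7,v2) [-+-] → (0.0699, 1.74, 1.655)–(0.0699, 1.74, 0.0761082)  len=1.5789
  (v6,v4,v2) [++-] → (0.0699, -0.0800171, -1.655)–(0.0699, 1.74, -1.655)  len=1.8200
  (v2,v7,v6) [-++] → (0.0699, 1.74, 0.0761082)–(0.0699, 1.74, -1.655)  len=1.7311

Chained into 1 loop(s):
  loop 1: 8 segments, perimeter = 13.5800
Total perimeter = 13.580


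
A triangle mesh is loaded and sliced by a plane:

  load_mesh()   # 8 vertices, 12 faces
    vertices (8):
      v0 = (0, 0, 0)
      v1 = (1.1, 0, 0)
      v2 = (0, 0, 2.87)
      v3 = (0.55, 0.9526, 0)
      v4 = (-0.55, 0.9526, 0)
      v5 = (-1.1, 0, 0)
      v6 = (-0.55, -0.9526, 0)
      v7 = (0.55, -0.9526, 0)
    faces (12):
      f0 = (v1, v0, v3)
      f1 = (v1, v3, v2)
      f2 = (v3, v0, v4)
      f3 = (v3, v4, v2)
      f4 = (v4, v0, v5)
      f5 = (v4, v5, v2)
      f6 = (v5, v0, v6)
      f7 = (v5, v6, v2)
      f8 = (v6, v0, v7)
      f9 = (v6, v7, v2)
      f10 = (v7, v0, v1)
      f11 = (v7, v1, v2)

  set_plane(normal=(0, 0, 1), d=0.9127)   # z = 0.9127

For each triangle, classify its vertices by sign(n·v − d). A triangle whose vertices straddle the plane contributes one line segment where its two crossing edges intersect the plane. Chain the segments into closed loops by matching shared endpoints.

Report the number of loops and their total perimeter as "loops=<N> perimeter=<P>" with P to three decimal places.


Straddling triangles (6 of 12):
  (v1,v3,v2) [--+] → (0.375092, 0.64966, 0.9127)–(0.750185, 0, 0.9127)  len=0.7502
  (v3,v4,v2) [--+] → (-0.375092, 0.64966, 0.9127)–(0.375092, 0.64966, 0.9127)  len=0.7502
  (v4,v5,v2) [--+] → (-0.750185, 0, 0.9127)–(-0.375092, 0.64966, 0.9127)  len=0.7502
  (v5,v6,v2) [--+] → (-0.375092, -0.64966, 0.9127)–(-0.750185, 0, 0.9127)  len=0.7502
  (v6,v7,v2) [--+] → (0.375092, -0.64966, 0.9127)–(-0.375092, -0.64966, 0.9127)  len=0.7502
  (v7,v1,v2) [--+] → (0.750185, 0, 0.9127)–(0.375092, -0.64966, 0.9127)  len=0.7502

Chained into 1 loop(s):
  loop 1: 6 segments, perimeter = 4.5010
Total perimeter = 4.501

loops=1 perimeter=4.501


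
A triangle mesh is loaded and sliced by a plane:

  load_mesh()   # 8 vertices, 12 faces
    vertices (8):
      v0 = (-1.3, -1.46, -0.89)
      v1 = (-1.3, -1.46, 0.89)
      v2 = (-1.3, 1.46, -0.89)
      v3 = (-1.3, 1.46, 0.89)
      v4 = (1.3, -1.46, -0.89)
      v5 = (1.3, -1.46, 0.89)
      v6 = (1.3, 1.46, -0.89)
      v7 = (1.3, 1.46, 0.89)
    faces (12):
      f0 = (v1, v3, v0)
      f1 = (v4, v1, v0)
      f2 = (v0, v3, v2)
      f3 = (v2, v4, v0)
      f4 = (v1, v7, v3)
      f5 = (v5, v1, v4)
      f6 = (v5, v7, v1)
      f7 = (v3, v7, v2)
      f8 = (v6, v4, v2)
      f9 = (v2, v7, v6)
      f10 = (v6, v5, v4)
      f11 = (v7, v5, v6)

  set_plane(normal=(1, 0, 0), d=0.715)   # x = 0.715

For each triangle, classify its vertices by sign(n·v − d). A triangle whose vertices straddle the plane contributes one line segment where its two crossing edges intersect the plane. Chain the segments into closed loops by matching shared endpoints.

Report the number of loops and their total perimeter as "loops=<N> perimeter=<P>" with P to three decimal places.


loops=1 perimeter=9.400

Straddling triangles (8 of 12):
  (v4,v1,v0) [+--] → (0.715, -1.46, -0.4895)–(0.715, -1.46, -0.89)  len=0.4005
  (v2,v4,v0) [-+-] → (0.715, -0.803, -0.89)–(0.715, -1.46, -0.89)  len=0.6570
  (v1,v7,v3) [-+-] → (0.715, 0.803, 0.89)–(0.715, 1.46, 0.89)  len=0.6570
  (v5,v1,v4) [+-+] → (0.715, -1.46, 0.89)–(0.715, -1.46, -0.4895)  len=1.3795
  (v5,v7,v1) [++-] → (0.715, 0.803, 0.89)–(0.715, -1.46, 0.89)  len=2.2630
  (v3,v7,v2) [-+-] → (0.715, 1.46, 0.89)–(0.715, 1.46, 0.4895)  len=0.4005
  (v6,v4,v2) [++-] → (0.715, -0.803, -0.89)–(0.715, 1.46, -0.89)  len=2.2630
  (v2,v7,v6) [-++] → (0.715, 1.46, 0.4895)–(0.715, 1.46, -0.89)  len=1.3795

Chained into 1 loop(s):
  loop 1: 8 segments, perimeter = 9.4000
Total perimeter = 9.400


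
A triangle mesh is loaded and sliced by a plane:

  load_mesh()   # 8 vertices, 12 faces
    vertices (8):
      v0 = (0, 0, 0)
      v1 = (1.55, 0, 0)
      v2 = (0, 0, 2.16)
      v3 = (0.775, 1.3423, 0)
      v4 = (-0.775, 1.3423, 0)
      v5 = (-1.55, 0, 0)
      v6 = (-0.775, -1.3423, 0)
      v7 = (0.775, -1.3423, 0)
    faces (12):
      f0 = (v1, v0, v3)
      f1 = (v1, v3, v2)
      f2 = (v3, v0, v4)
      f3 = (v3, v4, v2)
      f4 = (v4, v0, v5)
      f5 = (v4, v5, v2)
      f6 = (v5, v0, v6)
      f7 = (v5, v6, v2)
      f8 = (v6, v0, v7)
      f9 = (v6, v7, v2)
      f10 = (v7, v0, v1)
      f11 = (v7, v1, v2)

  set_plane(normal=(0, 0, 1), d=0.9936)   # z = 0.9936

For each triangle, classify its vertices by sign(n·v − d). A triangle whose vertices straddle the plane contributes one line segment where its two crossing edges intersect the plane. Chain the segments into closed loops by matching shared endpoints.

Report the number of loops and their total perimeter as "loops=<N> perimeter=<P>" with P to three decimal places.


loops=1 perimeter=5.022

Straddling triangles (6 of 12):
  (v1,v3,v2) [--+] → (0.4185, 0.724842, 0.9936)–(0.837, 0, 0.9936)  len=0.8370
  (v3,v4,v2) [--+] → (-0.4185, 0.724842, 0.9936)–(0.4185, 0.724842, 0.9936)  len=0.8370
  (v4,v5,v2) [--+] → (-0.837, 0, 0.9936)–(-0.4185, 0.724842, 0.9936)  len=0.8370
  (v5,v6,v2) [--+] → (-0.4185, -0.724842, 0.9936)–(-0.837, 0, 0.9936)  len=0.8370
  (v6,v7,v2) [--+] → (0.4185, -0.724842, 0.9936)–(-0.4185, -0.724842, 0.9936)  len=0.8370
  (v7,v1,v2) [--+] → (0.837, 0, 0.9936)–(0.4185, -0.724842, 0.9936)  len=0.8370

Chained into 1 loop(s):
  loop 1: 6 segments, perimeter = 5.0219
Total perimeter = 5.022
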